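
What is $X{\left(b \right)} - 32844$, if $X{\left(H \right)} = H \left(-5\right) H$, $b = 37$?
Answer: $-39689$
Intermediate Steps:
$X{\left(H \right)} = - 5 H^{2}$ ($X{\left(H \right)} = - 5 H H = - 5 H^{2}$)
$X{\left(b \right)} - 32844 = - 5 \cdot 37^{2} - 32844 = \left(-5\right) 1369 - 32844 = -6845 - 32844 = -39689$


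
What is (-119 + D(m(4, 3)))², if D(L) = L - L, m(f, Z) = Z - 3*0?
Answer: 14161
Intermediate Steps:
m(f, Z) = Z (m(f, Z) = Z + 0 = Z)
D(L) = 0
(-119 + D(m(4, 3)))² = (-119 + 0)² = (-119)² = 14161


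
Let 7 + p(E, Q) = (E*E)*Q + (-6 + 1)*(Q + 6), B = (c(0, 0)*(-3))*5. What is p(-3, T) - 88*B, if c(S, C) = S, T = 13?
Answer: 15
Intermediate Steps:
B = 0 (B = (0*(-3))*5 = 0*5 = 0)
p(E, Q) = -37 - 5*Q + Q*E² (p(E, Q) = -7 + ((E*E)*Q + (-6 + 1)*(Q + 6)) = -7 + (E²*Q - 5*(6 + Q)) = -7 + (Q*E² + (-30 - 5*Q)) = -7 + (-30 - 5*Q + Q*E²) = -37 - 5*Q + Q*E²)
p(-3, T) - 88*B = (-37 - 5*13 + 13*(-3)²) - 88*0 = (-37 - 65 + 13*9) + 0 = (-37 - 65 + 117) + 0 = 15 + 0 = 15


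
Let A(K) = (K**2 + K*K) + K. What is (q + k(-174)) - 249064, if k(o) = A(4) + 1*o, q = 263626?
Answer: 14424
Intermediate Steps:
A(K) = K + 2*K**2 (A(K) = (K**2 + K**2) + K = 2*K**2 + K = K + 2*K**2)
k(o) = 36 + o (k(o) = 4*(1 + 2*4) + 1*o = 4*(1 + 8) + o = 4*9 + o = 36 + o)
(q + k(-174)) - 249064 = (263626 + (36 - 174)) - 249064 = (263626 - 138) - 249064 = 263488 - 249064 = 14424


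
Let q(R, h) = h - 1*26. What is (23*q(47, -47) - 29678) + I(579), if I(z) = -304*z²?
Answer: -101944621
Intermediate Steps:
q(R, h) = -26 + h (q(R, h) = h - 26 = -26 + h)
(23*q(47, -47) - 29678) + I(579) = (23*(-26 - 47) - 29678) - 304*579² = (23*(-73) - 29678) - 304*335241 = (-1679 - 29678) - 101913264 = -31357 - 101913264 = -101944621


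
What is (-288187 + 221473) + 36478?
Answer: -30236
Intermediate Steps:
(-288187 + 221473) + 36478 = -66714 + 36478 = -30236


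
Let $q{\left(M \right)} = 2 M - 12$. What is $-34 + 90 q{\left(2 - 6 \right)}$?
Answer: $-1834$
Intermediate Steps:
$q{\left(M \right)} = -12 + 2 M$
$-34 + 90 q{\left(2 - 6 \right)} = -34 + 90 \left(-12 + 2 \left(2 - 6\right)\right) = -34 + 90 \left(-12 + 2 \left(-4\right)\right) = -34 + 90 \left(-12 - 8\right) = -34 + 90 \left(-20\right) = -34 - 1800 = -1834$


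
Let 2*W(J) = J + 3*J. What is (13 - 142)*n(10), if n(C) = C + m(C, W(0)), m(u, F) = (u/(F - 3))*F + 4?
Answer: -1806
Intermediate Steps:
W(J) = 2*J (W(J) = (J + 3*J)/2 = (4*J)/2 = 2*J)
m(u, F) = 4 + F*u/(-3 + F) (m(u, F) = (u/(-3 + F))*F + 4 = F*u/(-3 + F) + 4 = 4 + F*u/(-3 + F))
n(C) = 4 + C (n(C) = C + (-12 + 4*(2*0) + (2*0)*C)/(-3 + 2*0) = C + (-12 + 4*0 + 0*C)/(-3 + 0) = C + (-12 + 0 + 0)/(-3) = C - ⅓*(-12) = C + 4 = 4 + C)
(13 - 142)*n(10) = (13 - 142)*(4 + 10) = -129*14 = -1806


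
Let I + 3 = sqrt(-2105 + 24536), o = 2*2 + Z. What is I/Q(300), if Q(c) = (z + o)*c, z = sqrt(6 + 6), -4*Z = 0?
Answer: -1/100 - sqrt(7477)/200 + sqrt(3)/200 + sqrt(22431)/300 ≈ 0.065545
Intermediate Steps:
Z = 0 (Z = -1/4*0 = 0)
z = 2*sqrt(3) (z = sqrt(12) = 2*sqrt(3) ≈ 3.4641)
o = 4 (o = 2*2 + 0 = 4 + 0 = 4)
Q(c) = c*(4 + 2*sqrt(3)) (Q(c) = (2*sqrt(3) + 4)*c = (4 + 2*sqrt(3))*c = c*(4 + 2*sqrt(3)))
I = -3 + sqrt(22431) (I = -3 + sqrt(-2105 + 24536) = -3 + sqrt(22431) ≈ 146.77)
I/Q(300) = (-3 + sqrt(22431))/((2*300*(2 + sqrt(3)))) = (-3 + sqrt(22431))/(1200 + 600*sqrt(3))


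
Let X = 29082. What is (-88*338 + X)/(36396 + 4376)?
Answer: -331/20386 ≈ -0.016237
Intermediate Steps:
(-88*338 + X)/(36396 + 4376) = (-88*338 + 29082)/(36396 + 4376) = (-29744 + 29082)/40772 = -662*1/40772 = -331/20386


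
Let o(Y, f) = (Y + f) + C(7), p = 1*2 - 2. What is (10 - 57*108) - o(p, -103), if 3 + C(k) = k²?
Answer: -6089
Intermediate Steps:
C(k) = -3 + k²
p = 0 (p = 2 - 2 = 0)
o(Y, f) = 46 + Y + f (o(Y, f) = (Y + f) + (-3 + 7²) = (Y + f) + (-3 + 49) = (Y + f) + 46 = 46 + Y + f)
(10 - 57*108) - o(p, -103) = (10 - 57*108) - (46 + 0 - 103) = (10 - 6156) - 1*(-57) = -6146 + 57 = -6089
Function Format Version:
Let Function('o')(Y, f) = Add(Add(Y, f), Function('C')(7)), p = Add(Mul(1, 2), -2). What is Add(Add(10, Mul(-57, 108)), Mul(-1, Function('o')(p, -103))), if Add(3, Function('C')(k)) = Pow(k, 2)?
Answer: -6089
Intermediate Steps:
Function('C')(k) = Add(-3, Pow(k, 2))
p = 0 (p = Add(2, -2) = 0)
Function('o')(Y, f) = Add(46, Y, f) (Function('o')(Y, f) = Add(Add(Y, f), Add(-3, Pow(7, 2))) = Add(Add(Y, f), Add(-3, 49)) = Add(Add(Y, f), 46) = Add(46, Y, f))
Add(Add(10, Mul(-57, 108)), Mul(-1, Function('o')(p, -103))) = Add(Add(10, Mul(-57, 108)), Mul(-1, Add(46, 0, -103))) = Add(Add(10, -6156), Mul(-1, -57)) = Add(-6146, 57) = -6089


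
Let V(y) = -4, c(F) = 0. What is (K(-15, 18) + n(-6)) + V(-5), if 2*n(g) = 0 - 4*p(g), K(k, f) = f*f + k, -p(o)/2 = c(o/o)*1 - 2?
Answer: 297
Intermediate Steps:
p(o) = 4 (p(o) = -2*(0*1 - 2) = -2*(0 - 2) = -2*(-2) = 4)
K(k, f) = k + f² (K(k, f) = f² + k = k + f²)
n(g) = -8 (n(g) = (0 - 4*4)/2 = (0 - 16)/2 = (½)*(-16) = -8)
(K(-15, 18) + n(-6)) + V(-5) = ((-15 + 18²) - 8) - 4 = ((-15 + 324) - 8) - 4 = (309 - 8) - 4 = 301 - 4 = 297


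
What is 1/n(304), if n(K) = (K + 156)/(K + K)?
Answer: 152/115 ≈ 1.3217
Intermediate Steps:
n(K) = (156 + K)/(2*K) (n(K) = (156 + K)/((2*K)) = (156 + K)*(1/(2*K)) = (156 + K)/(2*K))
1/n(304) = 1/((1/2)*(156 + 304)/304) = 1/((1/2)*(1/304)*460) = 1/(115/152) = 152/115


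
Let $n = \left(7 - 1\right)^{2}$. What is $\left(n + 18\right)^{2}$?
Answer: $2916$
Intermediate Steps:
$n = 36$ ($n = 6^{2} = 36$)
$\left(n + 18\right)^{2} = \left(36 + 18\right)^{2} = 54^{2} = 2916$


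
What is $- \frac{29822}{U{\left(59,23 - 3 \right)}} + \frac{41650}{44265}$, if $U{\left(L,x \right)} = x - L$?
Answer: $\frac{2259308}{2951} \approx 765.61$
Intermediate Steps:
$- \frac{29822}{U{\left(59,23 - 3 \right)}} + \frac{41650}{44265} = - \frac{29822}{\left(23 - 3\right) - 59} + \frac{41650}{44265} = - \frac{29822}{\left(23 - 3\right) - 59} + 41650 \cdot \frac{1}{44265} = - \frac{29822}{20 - 59} + \frac{8330}{8853} = - \frac{29822}{-39} + \frac{8330}{8853} = \left(-29822\right) \left(- \frac{1}{39}\right) + \frac{8330}{8853} = \frac{2294}{3} + \frac{8330}{8853} = \frac{2259308}{2951}$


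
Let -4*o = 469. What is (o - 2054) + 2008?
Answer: -653/4 ≈ -163.25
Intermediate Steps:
o = -469/4 (o = -¼*469 = -469/4 ≈ -117.25)
(o - 2054) + 2008 = (-469/4 - 2054) + 2008 = -8685/4 + 2008 = -653/4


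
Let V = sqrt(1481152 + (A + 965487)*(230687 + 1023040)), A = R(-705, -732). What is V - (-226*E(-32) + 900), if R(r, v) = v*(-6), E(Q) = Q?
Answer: -8132 + sqrt(1215964970185) ≈ 1.0946e+6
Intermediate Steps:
R(r, v) = -6*v
A = 4392 (A = -6*(-732) = 4392)
V = sqrt(1215964970185) (V = sqrt(1481152 + (4392 + 965487)*(230687 + 1023040)) = sqrt(1481152 + 969879*1253727) = sqrt(1481152 + 1215963489033) = sqrt(1215964970185) ≈ 1.1027e+6)
V - (-226*E(-32) + 900) = sqrt(1215964970185) - (-226*(-32) + 900) = sqrt(1215964970185) - (7232 + 900) = sqrt(1215964970185) - 1*8132 = sqrt(1215964970185) - 8132 = -8132 + sqrt(1215964970185)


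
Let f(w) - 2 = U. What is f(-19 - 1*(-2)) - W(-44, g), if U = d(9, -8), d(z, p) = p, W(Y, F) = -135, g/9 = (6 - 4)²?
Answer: 129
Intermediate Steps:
g = 36 (g = 9*(6 - 4)² = 9*2² = 9*4 = 36)
U = -8
f(w) = -6 (f(w) = 2 - 8 = -6)
f(-19 - 1*(-2)) - W(-44, g) = -6 - 1*(-135) = -6 + 135 = 129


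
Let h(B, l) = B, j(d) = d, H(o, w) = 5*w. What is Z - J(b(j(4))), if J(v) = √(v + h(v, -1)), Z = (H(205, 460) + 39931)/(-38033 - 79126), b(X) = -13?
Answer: -2011/5579 - I*√26 ≈ -0.36046 - 5.099*I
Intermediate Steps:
Z = -2011/5579 (Z = (5*460 + 39931)/(-38033 - 79126) = (2300 + 39931)/(-117159) = 42231*(-1/117159) = -2011/5579 ≈ -0.36046)
J(v) = √2*√v (J(v) = √(v + v) = √(2*v) = √2*√v)
Z - J(b(j(4))) = -2011/5579 - √2*√(-13) = -2011/5579 - √2*I*√13 = -2011/5579 - I*√26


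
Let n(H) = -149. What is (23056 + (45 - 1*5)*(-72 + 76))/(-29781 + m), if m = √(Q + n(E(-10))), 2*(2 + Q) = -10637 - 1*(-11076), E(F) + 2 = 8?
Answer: -1382791392/1773815785 - 23216*√274/1773815785 ≈ -0.77977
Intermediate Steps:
E(F) = 6 (E(F) = -2 + 8 = 6)
Q = 435/2 (Q = -2 + (-10637 - 1*(-11076))/2 = -2 + (-10637 + 11076)/2 = -2 + (½)*439 = -2 + 439/2 = 435/2 ≈ 217.50)
m = √274/2 (m = √(435/2 - 149) = √(137/2) = √274/2 ≈ 8.2765)
(23056 + (45 - 1*5)*(-72 + 76))/(-29781 + m) = (23056 + (45 - 1*5)*(-72 + 76))/(-29781 + √274/2) = (23056 + (45 - 5)*4)/(-29781 + √274/2) = (23056 + 40*4)/(-29781 + √274/2) = (23056 + 160)/(-29781 + √274/2) = 23216/(-29781 + √274/2)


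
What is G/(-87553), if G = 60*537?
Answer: -32220/87553 ≈ -0.36801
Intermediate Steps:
G = 32220
G/(-87553) = 32220/(-87553) = 32220*(-1/87553) = -32220/87553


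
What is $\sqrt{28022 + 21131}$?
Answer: $\sqrt{49153} \approx 221.7$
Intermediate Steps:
$\sqrt{28022 + 21131} = \sqrt{49153}$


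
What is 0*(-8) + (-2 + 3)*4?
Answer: 4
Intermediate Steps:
0*(-8) + (-2 + 3)*4 = 0 + 1*4 = 0 + 4 = 4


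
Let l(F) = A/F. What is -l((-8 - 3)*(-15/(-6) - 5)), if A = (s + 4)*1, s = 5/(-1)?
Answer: 2/55 ≈ 0.036364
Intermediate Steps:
s = -5 (s = 5*(-1) = -5)
A = -1 (A = (-5 + 4)*1 = -1*1 = -1)
l(F) = -1/F
-l((-8 - 3)*(-15/(-6) - 5)) = -(-1)/((-8 - 3)*(-15/(-6) - 5)) = -(-1)/((-11*(-15*(-1/6) - 5))) = -(-1)/((-11*(5/2 - 5))) = -(-1)/((-11*(-5/2))) = -(-1)/55/2 = -(-1)*2/55 = -1*(-2/55) = 2/55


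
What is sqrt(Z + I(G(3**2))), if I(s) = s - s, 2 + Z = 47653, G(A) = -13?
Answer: sqrt(47651) ≈ 218.29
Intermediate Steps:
Z = 47651 (Z = -2 + 47653 = 47651)
I(s) = 0
sqrt(Z + I(G(3**2))) = sqrt(47651 + 0) = sqrt(47651)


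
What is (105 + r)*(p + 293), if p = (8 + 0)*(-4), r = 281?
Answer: 100746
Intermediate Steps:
p = -32 (p = 8*(-4) = -32)
(105 + r)*(p + 293) = (105 + 281)*(-32 + 293) = 386*261 = 100746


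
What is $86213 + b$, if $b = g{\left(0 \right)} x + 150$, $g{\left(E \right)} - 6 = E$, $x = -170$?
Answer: $85343$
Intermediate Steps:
$g{\left(E \right)} = 6 + E$
$b = -870$ ($b = \left(6 + 0\right) \left(-170\right) + 150 = 6 \left(-170\right) + 150 = -1020 + 150 = -870$)
$86213 + b = 86213 - 870 = 85343$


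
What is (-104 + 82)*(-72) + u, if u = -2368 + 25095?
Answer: 24311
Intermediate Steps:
u = 22727
(-104 + 82)*(-72) + u = (-104 + 82)*(-72) + 22727 = -22*(-72) + 22727 = 1584 + 22727 = 24311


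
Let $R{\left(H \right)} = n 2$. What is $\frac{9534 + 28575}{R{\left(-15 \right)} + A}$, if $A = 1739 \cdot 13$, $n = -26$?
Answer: $\frac{38109}{22555} \approx 1.6896$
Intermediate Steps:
$A = 22607$
$R{\left(H \right)} = -52$ ($R{\left(H \right)} = \left(-26\right) 2 = -52$)
$\frac{9534 + 28575}{R{\left(-15 \right)} + A} = \frac{9534 + 28575}{-52 + 22607} = \frac{38109}{22555}$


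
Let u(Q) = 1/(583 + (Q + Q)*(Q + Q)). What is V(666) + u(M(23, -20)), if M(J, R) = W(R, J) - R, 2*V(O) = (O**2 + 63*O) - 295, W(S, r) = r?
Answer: 3871562403/15958 ≈ 2.4261e+5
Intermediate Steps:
V(O) = -295/2 + O**2/2 + 63*O/2 (V(O) = ((O**2 + 63*O) - 295)/2 = (-295 + O**2 + 63*O)/2 = -295/2 + O**2/2 + 63*O/2)
M(J, R) = J - R
u(Q) = 1/(583 + 4*Q**2) (u(Q) = 1/(583 + (2*Q)*(2*Q)) = 1/(583 + 4*Q**2))
V(666) + u(M(23, -20)) = (-295/2 + (1/2)*666**2 + (63/2)*666) + 1/(583 + 4*(23 - 1*(-20))**2) = (-295/2 + (1/2)*443556 + 20979) + 1/(583 + 4*(23 + 20)**2) = (-295/2 + 221778 + 20979) + 1/(583 + 4*43**2) = 485219/2 + 1/(583 + 4*1849) = 485219/2 + 1/(583 + 7396) = 485219/2 + 1/7979 = 3871562403/15958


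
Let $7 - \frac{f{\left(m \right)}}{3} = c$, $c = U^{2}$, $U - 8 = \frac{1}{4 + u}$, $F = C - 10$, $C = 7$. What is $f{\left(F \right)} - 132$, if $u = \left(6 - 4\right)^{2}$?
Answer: $- \frac{19779}{64} \approx -309.05$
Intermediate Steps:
$F = -3$ ($F = 7 - 10 = -3$)
$u = 4$ ($u = 2^{2} = 4$)
$U = \frac{65}{8}$ ($U = 8 + \frac{1}{4 + 4} = 8 + \frac{1}{8} = \frac{65}{8} \approx 8.125$)
$c = \frac{4225}{64}$ ($c = \left(\frac{65}{8}\right)^{2} = \frac{4225}{64} \approx 66.016$)
$f{\left(m \right)} = - \frac{11331}{64}$ ($f{\left(m \right)} = 21 - \frac{12675}{64} = - \frac{11331}{64}$)
$f{\left(F \right)} - 132 = - \frac{11331}{64} - 132 = - \frac{19779}{64}$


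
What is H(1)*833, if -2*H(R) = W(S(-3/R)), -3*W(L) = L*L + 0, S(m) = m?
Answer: 2499/2 ≈ 1249.5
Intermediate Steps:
W(L) = -L²/3 (W(L) = -(L*L + 0)/3 = -(L² + 0)/3 = -L²/3)
H(R) = 3/(2*R²) (H(R) = -(-1)*(-3/R)²/6 = -(-1)*9/R²/6 = -(-3)/(2*R²) = 3/(2*R²))
H(1)*833 = ((3/2)/1²)*833 = ((3/2)*1)*833 = (3/2)*833 = 2499/2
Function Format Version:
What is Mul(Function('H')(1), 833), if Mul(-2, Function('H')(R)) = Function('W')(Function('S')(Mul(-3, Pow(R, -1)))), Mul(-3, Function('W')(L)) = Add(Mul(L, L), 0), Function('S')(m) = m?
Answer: Rational(2499, 2) ≈ 1249.5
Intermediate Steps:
Function('W')(L) = Mul(Rational(-1, 3), Pow(L, 2)) (Function('W')(L) = Mul(Rational(-1, 3), Add(Mul(L, L), 0)) = Mul(Rational(-1, 3), Add(Pow(L, 2), 0)) = Mul(Rational(-1, 3), Pow(L, 2)))
Function('H')(R) = Mul(Rational(3, 2), Pow(R, -2)) (Function('H')(R) = Mul(Rational(-1, 2), Mul(Rational(-1, 3), Pow(Mul(-3, Pow(R, -1)), 2))) = Mul(Rational(-1, 2), Mul(Rational(-1, 3), Mul(9, Pow(R, -2)))) = Mul(Rational(-1, 2), Mul(-3, Pow(R, -2))) = Mul(Rational(3, 2), Pow(R, -2)))
Mul(Function('H')(1), 833) = Mul(Mul(Rational(3, 2), Pow(1, -2)), 833) = Mul(Mul(Rational(3, 2), 1), 833) = Mul(Rational(3, 2), 833) = Rational(2499, 2)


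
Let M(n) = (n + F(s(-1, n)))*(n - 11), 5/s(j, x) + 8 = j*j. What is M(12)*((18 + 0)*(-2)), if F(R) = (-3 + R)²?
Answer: -45504/49 ≈ -928.65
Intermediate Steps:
s(j, x) = 5/(-8 + j²) (s(j, x) = 5/(-8 + j*j) = 5/(-8 + j²))
M(n) = (-11 + n)*(676/49 + n) (M(n) = (n + (-3 + 5/(-8 + (-1)²))²)*(n - 11) = (n + (-3 + 5/(-8 + 1))²)*(-11 + n) = (n + (-3 + 5/(-7))²)*(-11 + n) = (n + (-3 + 5*(-⅐))²)*(-11 + n) = (n + (-3 - 5/7)²)*(-11 + n) = (n + (-26/7)²)*(-11 + n) = (n + 676/49)*(-11 + n) = (676/49 + n)*(-11 + n) = (-11 + n)*(676/49 + n))
M(12)*((18 + 0)*(-2)) = (-7436/49 + 12² + (137/49)*12)*((18 + 0)*(-2)) = (-7436/49 + 144 + 1644/49)*(18*(-2)) = (1264/49)*(-36) = -45504/49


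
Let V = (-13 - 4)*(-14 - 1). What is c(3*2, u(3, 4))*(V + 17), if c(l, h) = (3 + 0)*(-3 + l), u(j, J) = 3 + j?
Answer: 2448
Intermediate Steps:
c(l, h) = -9 + 3*l (c(l, h) = 3*(-3 + l) = -9 + 3*l)
V = 255 (V = -17*(-15) = 255)
c(3*2, u(3, 4))*(V + 17) = (-9 + 3*(3*2))*(255 + 17) = (-9 + 3*6)*272 = (-9 + 18)*272 = 9*272 = 2448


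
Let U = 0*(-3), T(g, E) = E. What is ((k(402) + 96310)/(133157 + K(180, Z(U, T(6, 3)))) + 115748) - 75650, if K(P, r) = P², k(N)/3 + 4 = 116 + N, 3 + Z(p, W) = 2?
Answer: 6638602438/165557 ≈ 40099.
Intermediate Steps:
U = 0
Z(p, W) = -1 (Z(p, W) = -3 + 2 = -1)
k(N) = 336 + 3*N (k(N) = -12 + 3*(116 + N) = -12 + (348 + 3*N) = 336 + 3*N)
((k(402) + 96310)/(133157 + K(180, Z(U, T(6, 3)))) + 115748) - 75650 = (((336 + 3*402) + 96310)/(133157 + 180²) + 115748) - 75650 = (((336 + 1206) + 96310)/(133157 + 32400) + 115748) - 75650 = ((1542 + 96310)/165557 + 115748) - 75650 = (97852*(1/165557) + 115748) - 75650 = (97852/165557 + 115748) - 75650 = 19162989488/165557 - 75650 = 6638602438/165557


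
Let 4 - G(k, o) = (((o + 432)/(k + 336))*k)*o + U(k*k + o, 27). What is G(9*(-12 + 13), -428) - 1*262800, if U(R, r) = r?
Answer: -30219509/115 ≈ -2.6278e+5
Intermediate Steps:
G(k, o) = -23 - k*o*(432 + o)/(336 + k) (G(k, o) = 4 - ((((o + 432)/(k + 336))*k)*o + 27) = 4 - ((((432 + o)/(336 + k))*k)*o + 27) = 4 - ((k*(432 + o)/(336 + k))*o + 27) = 4 - (k*o*(432 + o)/(336 + k) + 27) = 4 - (27 + k*o*(432 + o)/(336 + k)) = 4 + (-27 - k*o*(432 + o)/(336 + k)) = -23 - k*o*(432 + o)/(336 + k))
G(9*(-12 + 13), -428) - 1*262800 = (-7728 - 207*(-12 + 13) - 1*9*(-12 + 13)*(-428)² - 432*9*(-12 + 13)*(-428))/(336 + 9*(-12 + 13)) - 1*262800 = (-7728 - 207 - 1*9*1*183184 - 432*9*1*(-428))/(336 + 9*1) - 262800 = (-7728 - 23*9 - 1*9*183184 - 432*9*(-428))/(336 + 9) - 262800 = (-7728 - 207 - 1648656 + 1664064)/345 - 262800 = (1/345)*7473 - 262800 = 2491/115 - 262800 = -30219509/115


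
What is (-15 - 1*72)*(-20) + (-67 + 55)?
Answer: 1728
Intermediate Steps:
(-15 - 1*72)*(-20) + (-67 + 55) = (-15 - 72)*(-20) - 12 = -87*(-20) - 12 = 1740 - 12 = 1728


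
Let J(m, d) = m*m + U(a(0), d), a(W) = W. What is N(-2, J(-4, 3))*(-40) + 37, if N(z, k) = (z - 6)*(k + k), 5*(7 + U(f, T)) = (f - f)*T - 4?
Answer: 5285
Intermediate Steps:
U(f, T) = -39/5 (U(f, T) = -7 + ((f - f)*T - 4)/5 = -7 + (0*T - 4)/5 = -7 + (0 - 4)/5 = -7 + (⅕)*(-4) = -7 - ⅘ = -39/5)
J(m, d) = -39/5 + m² (J(m, d) = m*m - 39/5 = m² - 39/5 = -39/5 + m²)
N(z, k) = 2*k*(-6 + z) (N(z, k) = (-6 + z)*(2*k) = 2*k*(-6 + z))
N(-2, J(-4, 3))*(-40) + 37 = (2*(-39/5 + (-4)²)*(-6 - 2))*(-40) + 37 = (2*(-39/5 + 16)*(-8))*(-40) + 37 = (2*(41/5)*(-8))*(-40) + 37 = -656/5*(-40) + 37 = 5248 + 37 = 5285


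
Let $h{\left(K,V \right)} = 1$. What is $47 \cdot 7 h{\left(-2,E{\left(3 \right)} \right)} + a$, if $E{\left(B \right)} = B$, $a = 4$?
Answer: $333$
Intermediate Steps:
$47 \cdot 7 h{\left(-2,E{\left(3 \right)} \right)} + a = 47 \cdot 7 \cdot 1 + 4 = 47 \cdot 7 + 4 = 329 + 4 = 333$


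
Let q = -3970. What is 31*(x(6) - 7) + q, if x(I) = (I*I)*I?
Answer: 2509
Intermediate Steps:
x(I) = I³ (x(I) = I²*I = I³)
31*(x(6) - 7) + q = 31*(6³ - 7) - 3970 = 31*(216 - 7) - 3970 = 31*209 - 3970 = 6479 - 3970 = 2509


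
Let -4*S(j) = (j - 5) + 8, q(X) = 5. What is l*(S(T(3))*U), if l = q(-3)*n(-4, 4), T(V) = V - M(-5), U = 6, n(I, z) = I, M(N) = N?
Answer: 330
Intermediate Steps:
T(V) = 5 + V (T(V) = V - 1*(-5) = V + 5 = 5 + V)
S(j) = -3/4 - j/4 (S(j) = -((j - 5) + 8)/4 = -((-5 + j) + 8)/4 = -(3 + j)/4 = -3/4 - j/4)
l = -20 (l = 5*(-4) = -20)
l*(S(T(3))*U) = -20*(-3/4 - (5 + 3)/4)*6 = -20*(-3/4 - 1/4*8)*6 = -20*(-3/4 - 2)*6 = -(-55)*6 = -20*(-33/2) = 330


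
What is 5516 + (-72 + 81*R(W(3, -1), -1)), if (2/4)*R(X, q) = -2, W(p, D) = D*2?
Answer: 5120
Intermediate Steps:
W(p, D) = 2*D
R(X, q) = -4 (R(X, q) = 2*(-2) = -4)
5516 + (-72 + 81*R(W(3, -1), -1)) = 5516 + (-72 + 81*(-4)) = 5516 + (-72 - 324) = 5516 - 396 = 5120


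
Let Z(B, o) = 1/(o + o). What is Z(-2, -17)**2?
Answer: 1/1156 ≈ 0.00086505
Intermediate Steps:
Z(B, o) = 1/(2*o)
Z(-2, -17)**2 = ((1/2)/(-17))**2 = ((1/2)*(-1/17))**2 = (-1/34)**2 = 1/1156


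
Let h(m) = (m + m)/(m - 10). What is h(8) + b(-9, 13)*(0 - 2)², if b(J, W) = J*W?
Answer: -476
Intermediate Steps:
h(m) = 2*m/(-10 + m) (h(m) = (2*m)/(-10 + m) = 2*m/(-10 + m))
h(8) + b(-9, 13)*(0 - 2)² = 2*8/(-10 + 8) + (-9*13)*(0 - 2)² = 2*8/(-2) - 117*(-2)² = 2*8*(-½) - 117*4 = -8 - 468 = -476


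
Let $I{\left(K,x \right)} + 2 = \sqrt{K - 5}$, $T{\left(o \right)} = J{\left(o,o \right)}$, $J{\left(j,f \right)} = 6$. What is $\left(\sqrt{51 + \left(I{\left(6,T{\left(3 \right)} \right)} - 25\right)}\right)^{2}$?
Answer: $25$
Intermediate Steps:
$T{\left(o \right)} = 6$
$I{\left(K,x \right)} = -2 + \sqrt{-5 + K}$ ($I{\left(K,x \right)} = -2 + \sqrt{K - 5} = -2 + \sqrt{-5 + K}$)
$\left(\sqrt{51 + \left(I{\left(6,T{\left(3 \right)} \right)} - 25\right)}\right)^{2} = \left(\sqrt{51 - \left(27 - \sqrt{-5 + 6}\right)}\right)^{2} = \left(\sqrt{51 - \left(27 - 1\right)}\right)^{2} = \left(\sqrt{51 + \left(\left(-2 + 1\right) - 25\right)}\right)^{2} = \left(\sqrt{51 - 26}\right)^{2} = \left(\sqrt{25}\right)^{2} = 5^{2} = 25$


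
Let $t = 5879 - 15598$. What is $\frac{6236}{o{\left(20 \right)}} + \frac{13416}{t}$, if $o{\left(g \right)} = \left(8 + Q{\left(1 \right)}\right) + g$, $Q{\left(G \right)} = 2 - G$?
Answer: $\frac{60218620}{281851} \approx 213.65$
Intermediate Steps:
$t = -9719$ ($t = 5879 - 15598 = -9719$)
$o{\left(g \right)} = 9 + g$ ($o{\left(g \right)} = \left(8 + \left(2 - 1\right)\right) + g = \left(8 + 1\right) + g = 9 + g$)
$\frac{6236}{o{\left(20 \right)}} + \frac{13416}{t} = \frac{6236}{9 + 20} + \frac{13416}{-9719} = \frac{6236}{29} + 13416 \left(- \frac{1}{9719}\right) = 6236 \cdot \frac{1}{29} - \frac{13416}{9719} = \frac{6236}{29} - \frac{13416}{9719} = \frac{60218620}{281851}$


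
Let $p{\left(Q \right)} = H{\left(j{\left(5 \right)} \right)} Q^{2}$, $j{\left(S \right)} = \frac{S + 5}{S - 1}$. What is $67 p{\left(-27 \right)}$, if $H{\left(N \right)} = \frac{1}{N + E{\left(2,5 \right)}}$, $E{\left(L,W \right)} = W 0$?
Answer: $\frac{97686}{5} \approx 19537.0$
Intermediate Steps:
$E{\left(L,W \right)} = 0$
$j{\left(S \right)} = \frac{5 + S}{-1 + S}$
$H{\left(N \right)} = \frac{1}{N}$ ($H{\left(N \right)} = \frac{1}{N + 0} = \frac{1}{N}$)
$p{\left(Q \right)} = \frac{2 Q^{2}}{5}$ ($p{\left(Q \right)} = \frac{Q^{2}}{\frac{1}{-1 + 5} \left(5 + 5\right)} = \frac{Q^{2}}{\frac{1}{4} \cdot 10} = \frac{Q^{2}}{\frac{5}{2}} = \frac{2 Q^{2}}{5}$)
$67 p{\left(-27 \right)} = 67 \frac{2 \left(-27\right)^{2}}{5} = 67 \cdot \frac{2}{5} \cdot 729 = 67 \cdot \frac{1458}{5} = \frac{97686}{5}$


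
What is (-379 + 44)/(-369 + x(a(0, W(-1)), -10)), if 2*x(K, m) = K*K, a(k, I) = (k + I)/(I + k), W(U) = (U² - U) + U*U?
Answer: 10/11 ≈ 0.90909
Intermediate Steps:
W(U) = -U + 2*U² (W(U) = (U² - U) + U² = -U + 2*U²)
a(k, I) = 1 (a(k, I) = (I + k)/(I + k) = 1)
x(K, m) = K²/2 (x(K, m) = (K*K)/2 = K²/2)
(-379 + 44)/(-369 + x(a(0, W(-1)), -10)) = (-379 + 44)/(-369 + (½)*1²) = -335/(-369 + (½)*1) = -335/(-369 + ½) = -335/(-737/2) = -335*(-2/737) = 10/11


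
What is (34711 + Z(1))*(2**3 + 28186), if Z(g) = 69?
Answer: 980587320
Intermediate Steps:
(34711 + Z(1))*(2**3 + 28186) = (34711 + 69)*(2**3 + 28186) = 34780*(8 + 28186) = 34780*28194 = 980587320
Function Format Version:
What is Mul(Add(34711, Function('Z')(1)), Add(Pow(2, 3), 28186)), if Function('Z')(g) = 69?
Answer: 980587320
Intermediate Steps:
Mul(Add(34711, Function('Z')(1)), Add(Pow(2, 3), 28186)) = Mul(Add(34711, 69), Add(Pow(2, 3), 28186)) = Mul(34780, Add(8, 28186)) = Mul(34780, 28194) = 980587320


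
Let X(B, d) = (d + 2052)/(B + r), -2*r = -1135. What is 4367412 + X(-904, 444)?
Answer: 2939263284/673 ≈ 4.3674e+6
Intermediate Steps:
r = 1135/2 (r = -½*(-1135) = 1135/2 ≈ 567.50)
X(B, d) = (2052 + d)/(1135/2 + B) (X(B, d) = (d + 2052)/(B + 1135/2) = (2052 + d)/(1135/2 + B))
4367412 + X(-904, 444) = 4367412 + 2*(2052 + 444)/(1135 + 2*(-904)) = 4367412 + 2*2496/(1135 - 1808) = 4367412 + 2*2496/(-673) = 4367412 + 2*(-1/673)*2496 = 4367412 - 4992/673 = 2939263284/673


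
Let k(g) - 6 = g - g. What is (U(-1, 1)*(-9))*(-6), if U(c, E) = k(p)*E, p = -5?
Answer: 324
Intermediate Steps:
k(g) = 6 (k(g) = 6 + (g - g) = 6 + 0 = 6)
U(c, E) = 6*E
(U(-1, 1)*(-9))*(-6) = ((6*1)*(-9))*(-6) = (6*(-9))*(-6) = -54*(-6) = 324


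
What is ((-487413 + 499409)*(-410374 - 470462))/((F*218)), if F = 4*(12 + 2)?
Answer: -660406791/763 ≈ -8.6554e+5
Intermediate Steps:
F = 56 (F = 4*14 = 56)
((-487413 + 499409)*(-410374 - 470462))/((F*218)) = ((-487413 + 499409)*(-410374 - 470462))/((56*218)) = (11996*(-880836))/12208 = -10566508656*1/12208 = -660406791/763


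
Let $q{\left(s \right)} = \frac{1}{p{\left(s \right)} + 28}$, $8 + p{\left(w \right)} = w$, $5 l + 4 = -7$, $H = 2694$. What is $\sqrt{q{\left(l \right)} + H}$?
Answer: $\frac{\sqrt{21339619}}{89} \approx 51.904$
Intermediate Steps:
$l = - \frac{11}{5}$ ($l = - \frac{4}{5} + \frac{1}{5} \left(-7\right) = - \frac{4}{5} - \frac{7}{5} = - \frac{11}{5} \approx -2.2$)
$p{\left(w \right)} = -8 + w$
$q{\left(s \right)} = \frac{1}{20 + s}$ ($q{\left(s \right)} = \frac{1}{\left(-8 + s\right) + 28} = \frac{1}{20 + s}$)
$\sqrt{q{\left(l \right)} + H} = \sqrt{\frac{1}{20 - \frac{11}{5}} + 2694} = \sqrt{\frac{1}{\frac{89}{5}} + 2694} = \sqrt{\frac{5}{89} + 2694} = \sqrt{\frac{239771}{89}} = \frac{\sqrt{21339619}}{89}$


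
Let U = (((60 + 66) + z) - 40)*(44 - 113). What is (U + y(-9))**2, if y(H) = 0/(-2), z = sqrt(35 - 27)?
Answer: 35250444 + 1637784*sqrt(2) ≈ 3.7567e+7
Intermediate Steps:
z = 2*sqrt(2) (z = sqrt(8) = 2*sqrt(2) ≈ 2.8284)
y(H) = 0 (y(H) = 0*(-1/2) = 0)
U = -5934 - 138*sqrt(2) (U = (((60 + 66) + 2*sqrt(2)) - 40)*(44 - 113) = ((126 + 2*sqrt(2)) - 40)*(-69) = (86 + 2*sqrt(2))*(-69) = -5934 - 138*sqrt(2) ≈ -6129.2)
(U + y(-9))**2 = ((-5934 - 138*sqrt(2)) + 0)**2 = (-5934 - 138*sqrt(2))**2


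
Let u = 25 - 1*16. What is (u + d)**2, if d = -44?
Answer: 1225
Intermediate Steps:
u = 9 (u = 25 - 16 = 9)
(u + d)**2 = (9 - 44)**2 = (-35)**2 = 1225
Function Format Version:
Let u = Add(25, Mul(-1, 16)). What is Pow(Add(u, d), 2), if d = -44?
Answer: 1225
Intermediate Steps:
u = 9 (u = Add(25, -16) = 9)
Pow(Add(u, d), 2) = Pow(Add(9, -44), 2) = Pow(-35, 2) = 1225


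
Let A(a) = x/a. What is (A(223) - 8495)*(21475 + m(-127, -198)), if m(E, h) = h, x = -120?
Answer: -40309382885/223 ≈ -1.8076e+8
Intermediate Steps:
A(a) = -120/a
(A(223) - 8495)*(21475 + m(-127, -198)) = (-120/223 - 8495)*(21475 - 198) = (-120*1/223 - 8495)*21277 = (-120/223 - 8495)*21277 = -1894505/223*21277 = -40309382885/223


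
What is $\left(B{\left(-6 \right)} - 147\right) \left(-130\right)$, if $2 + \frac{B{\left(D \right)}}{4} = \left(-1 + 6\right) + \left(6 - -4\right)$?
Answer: $12350$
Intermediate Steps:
$B{\left(D \right)} = 52$ ($B{\left(D \right)} = -8 + 4 \left(\left(-1 + 6\right) + \left(6 - -4\right)\right) = -8 + 4 \left(5 + \left(6 + 4\right)\right) = -8 + 4 \left(5 + 10\right) = -8 + 4 \cdot 15 = -8 + 60 = 52$)
$\left(B{\left(-6 \right)} - 147\right) \left(-130\right) = \left(52 - 147\right) \left(-130\right) = \left(-95\right) \left(-130\right) = 12350$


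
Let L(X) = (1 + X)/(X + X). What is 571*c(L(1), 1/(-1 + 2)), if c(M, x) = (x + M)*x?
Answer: 1142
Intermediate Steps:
L(X) = (1 + X)/(2*X) (L(X) = (1 + X)/((2*X)) = (1 + X)*(1/(2*X)) = (1 + X)/(2*X))
c(M, x) = x*(M + x) (c(M, x) = (M + x)*x = x*(M + x))
571*c(L(1), 1/(-1 + 2)) = 571*(((½)*(1 + 1)/1 + 1/(-1 + 2))/(-1 + 2)) = 571*(((½)*1*2 + 1/1)/1) = 571*(1*(1 + 1)) = 571*(1*2) = 571*2 = 1142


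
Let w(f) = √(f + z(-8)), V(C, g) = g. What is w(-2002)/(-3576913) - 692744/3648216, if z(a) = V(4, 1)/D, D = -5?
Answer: -6661/35079 - I*√50055/17884565 ≈ -0.18989 - 1.251e-5*I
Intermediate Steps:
z(a) = -⅕ (z(a) = 1/(-5) = 1*(-⅕) = -⅕)
w(f) = √(-⅕ + f) (w(f) = √(f - ⅕) = √(-⅕ + f))
w(-2002)/(-3576913) - 692744/3648216 = (√(-5 + 25*(-2002))/5)/(-3576913) - 692744/3648216 = (√(-5 - 50050)/5)*(-1/3576913) - 692744*1/3648216 = (√(-50055)/5)*(-1/3576913) - 6661/35079 = ((I*√50055)/5)*(-1/3576913) - 6661/35079 = (I*√50055/5)*(-1/3576913) - 6661/35079 = -I*√50055/17884565 - 6661/35079 = -6661/35079 - I*√50055/17884565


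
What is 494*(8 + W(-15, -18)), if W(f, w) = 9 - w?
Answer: 17290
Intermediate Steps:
494*(8 + W(-15, -18)) = 494*(8 + (9 - 1*(-18))) = 494*(8 + (9 + 18)) = 494*(8 + 27) = 494*35 = 17290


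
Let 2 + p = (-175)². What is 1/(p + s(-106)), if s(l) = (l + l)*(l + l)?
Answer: 1/75567 ≈ 1.3233e-5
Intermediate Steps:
s(l) = 4*l² (s(l) = (2*l)*(2*l) = 4*l²)
p = 30623 (p = -2 + (-175)² = -2 + 30625 = 30623)
1/(p + s(-106)) = 1/(30623 + 4*(-106)²) = 1/(30623 + 4*11236) = 1/(30623 + 44944) = 1/75567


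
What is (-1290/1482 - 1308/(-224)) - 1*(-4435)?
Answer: 61413649/13832 ≈ 4440.0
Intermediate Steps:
(-1290/1482 - 1308/(-224)) - 1*(-4435) = (-1290*1/1482 - 1308*(-1/224)) + 4435 = (-215/247 + 327/56) + 4435 = 68729/13832 + 4435 = 61413649/13832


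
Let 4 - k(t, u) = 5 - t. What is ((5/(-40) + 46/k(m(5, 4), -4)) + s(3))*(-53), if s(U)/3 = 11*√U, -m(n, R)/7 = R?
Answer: 21041/232 - 1749*√3 ≈ -2938.7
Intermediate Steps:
m(n, R) = -7*R
s(U) = 33*√U (s(U) = 3*(11*√U) = 33*√U)
k(t, u) = -1 + t (k(t, u) = 4 - (5 - t) = 4 + (-5 + t) = -1 + t)
((5/(-40) + 46/k(m(5, 4), -4)) + s(3))*(-53) = ((5/(-40) + 46/(-1 - 7*4)) + 33*√3)*(-53) = ((5*(-1/40) + 46/(-1 - 28)) + 33*√3)*(-53) = ((-⅛ + 46/(-29)) + 33*√3)*(-53) = ((-⅛ + 46*(-1/29)) + 33*√3)*(-53) = ((-⅛ - 46/29) + 33*√3)*(-53) = (-397/232 + 33*√3)*(-53) = 21041/232 - 1749*√3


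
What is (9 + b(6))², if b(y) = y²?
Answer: 2025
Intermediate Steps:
(9 + b(6))² = (9 + 6²)² = (9 + 36)² = 45² = 2025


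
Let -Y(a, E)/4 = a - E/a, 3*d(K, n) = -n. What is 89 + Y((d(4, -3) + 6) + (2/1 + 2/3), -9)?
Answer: 4055/87 ≈ 46.609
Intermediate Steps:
d(K, n) = -n/3 (d(K, n) = (-n)/3 = -n/3)
Y(a, E) = -4*a + 4*E/a (Y(a, E) = -4*(a - E/a) = -4*a + 4*E/a)
89 + Y((d(4, -3) + 6) + (2/1 + 2/3), -9) = 89 + (-4*((-⅓*(-3) + 6) + (2/1 + 2/3)) + 4*(-9)/((-⅓*(-3) + 6) + (2/1 + 2/3))) = 89 + (-4*((1 + 6) + (2*1 + 2*(⅓))) + 4*(-9)/((1 + 6) + (2*1 + 2*(⅓)))) = 89 + (-4*(7 + (2 + ⅔)) + 4*(-9)/(7 + (2 + ⅔))) = 89 + (-4*(7 + 8/3) + 4*(-9)/(7 + 8/3)) = 89 + (-4*29/3 + 4*(-9)/(29/3)) = 89 + (-116/3 + 4*(-9)*(3/29)) = 89 + (-116/3 - 108/29) = 89 - 3688/87 = 4055/87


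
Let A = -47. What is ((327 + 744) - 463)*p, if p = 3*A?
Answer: -85728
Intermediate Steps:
p = -141 (p = 3*(-47) = -141)
((327 + 744) - 463)*p = ((327 + 744) - 463)*(-141) = (1071 - 463)*(-141) = 608*(-141) = -85728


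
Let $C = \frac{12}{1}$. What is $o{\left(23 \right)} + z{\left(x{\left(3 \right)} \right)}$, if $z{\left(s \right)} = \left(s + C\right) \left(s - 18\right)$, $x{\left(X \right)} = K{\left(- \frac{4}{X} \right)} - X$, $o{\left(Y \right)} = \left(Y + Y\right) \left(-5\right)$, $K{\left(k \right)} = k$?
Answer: $- \frac{3611}{9} \approx -401.22$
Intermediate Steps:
$o{\left(Y \right)} = - 10 Y$ ($o{\left(Y \right)} = 2 Y \left(-5\right) = - 10 Y$)
$C = 12$ ($C = 12 \cdot 1 = 12$)
$x{\left(X \right)} = - X - \frac{4}{X}$ ($x{\left(X \right)} = - \frac{4}{X} - X = - X - \frac{4}{X}$)
$z{\left(s \right)} = \left(-18 + s\right) \left(12 + s\right)$ ($z{\left(s \right)} = \left(s + 12\right) \left(s - 18\right) = \left(12 + s\right) \left(-18 + s\right) = \left(-18 + s\right) \left(12 + s\right)$)
$o{\left(23 \right)} + z{\left(x{\left(3 \right)} \right)} = \left(-10\right) 23 - \left(216 - \left(\left(-1\right) 3 - \frac{4}{3}\right)^{2} + 6 \left(\left(-1\right) 3 - \frac{4}{3}\right)\right) = -230 - \left(216 - \left(-3 - \frac{4}{3}\right)^{2} + 6 \left(-3 - \frac{4}{3}\right)\right) = -230 - \left(190 - \frac{169}{9}\right) = -230 + \left(-216 + \frac{169}{9} + 26\right) = -230 - \frac{1541}{9} = - \frac{3611}{9}$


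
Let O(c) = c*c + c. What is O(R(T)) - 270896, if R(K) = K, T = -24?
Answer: -270344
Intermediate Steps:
O(c) = c + c**2 (O(c) = c**2 + c = c + c**2)
O(R(T)) - 270896 = -24*(1 - 24) - 270896 = -24*(-23) - 270896 = 552 - 270896 = -270344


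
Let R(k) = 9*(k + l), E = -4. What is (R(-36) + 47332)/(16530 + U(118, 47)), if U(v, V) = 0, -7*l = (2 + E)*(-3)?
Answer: 164501/57855 ≈ 2.8433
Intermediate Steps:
l = -6/7 (l = -(2 - 4)*(-3)/7 = -(-2)*(-3)/7 = -1/7*6 = -6/7 ≈ -0.85714)
R(k) = -54/7 + 9*k (R(k) = 9*(k - 6/7) = 9*(-6/7 + k) = -54/7 + 9*k)
(R(-36) + 47332)/(16530 + U(118, 47)) = ((-54/7 + 9*(-36)) + 47332)/(16530 + 0) = ((-54/7 - 324) + 47332)/16530 = (-2322/7 + 47332)*(1/16530) = (329002/7)*(1/16530) = 164501/57855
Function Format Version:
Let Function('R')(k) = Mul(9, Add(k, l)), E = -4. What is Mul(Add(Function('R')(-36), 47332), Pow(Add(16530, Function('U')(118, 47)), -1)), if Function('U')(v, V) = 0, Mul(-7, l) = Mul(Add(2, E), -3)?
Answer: Rational(164501, 57855) ≈ 2.8433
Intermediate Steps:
l = Rational(-6, 7) (l = Mul(Rational(-1, 7), Mul(Add(2, -4), -3)) = Mul(Rational(-1, 7), Mul(-2, -3)) = Mul(Rational(-1, 7), 6) = Rational(-6, 7) ≈ -0.85714)
Function('R')(k) = Add(Rational(-54, 7), Mul(9, k)) (Function('R')(k) = Mul(9, Add(k, Rational(-6, 7))) = Mul(9, Add(Rational(-6, 7), k)) = Add(Rational(-54, 7), Mul(9, k)))
Mul(Add(Function('R')(-36), 47332), Pow(Add(16530, Function('U')(118, 47)), -1)) = Mul(Add(Add(Rational(-54, 7), Mul(9, -36)), 47332), Pow(Add(16530, 0), -1)) = Mul(Add(Add(Rational(-54, 7), -324), 47332), Pow(16530, -1)) = Mul(Add(Rational(-2322, 7), 47332), Rational(1, 16530)) = Mul(Rational(329002, 7), Rational(1, 16530)) = Rational(164501, 57855)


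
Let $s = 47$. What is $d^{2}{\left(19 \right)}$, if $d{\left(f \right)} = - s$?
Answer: $2209$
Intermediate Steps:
$d{\left(f \right)} = -47$ ($d{\left(f \right)} = \left(-1\right) 47 = -47$)
$d^{2}{\left(19 \right)} = \left(-47\right)^{2} = 2209$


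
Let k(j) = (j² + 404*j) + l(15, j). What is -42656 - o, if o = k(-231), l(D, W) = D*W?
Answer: 772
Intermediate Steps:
k(j) = j² + 419*j (k(j) = (j² + 404*j) + 15*j = j² + 419*j)
o = -43428 (o = -231*(419 - 231) = -231*188 = -43428)
-42656 - o = -42656 - 1*(-43428) = -42656 + 43428 = 772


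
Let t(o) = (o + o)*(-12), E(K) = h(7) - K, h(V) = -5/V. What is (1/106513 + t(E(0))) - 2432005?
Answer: -1813268258388/745591 ≈ -2.4320e+6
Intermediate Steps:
E(K) = -5/7 - K
t(o) = -24*o (t(o) = (2*o)*(-12) = -24*o)
(1/106513 + t(E(0))) - 2432005 = (1/106513 - 24*(-5/7 - 1*0)) - 2432005 = (1/106513 - 24*(-5/7 + 0)) - 2432005 = (1/106513 - 24*(-5/7)) - 2432005 = (1/106513 + 120/7) - 2432005 = 12781567/745591 - 2432005 = -1813268258388/745591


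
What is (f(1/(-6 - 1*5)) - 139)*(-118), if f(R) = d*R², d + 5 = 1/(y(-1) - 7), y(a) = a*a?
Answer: 5955755/363 ≈ 16407.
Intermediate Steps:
y(a) = a²
d = -31/6 (d = -5 + 1/((-1)² - 7) = -5 + 1/(1 - 7) = -5 + 1/(-6) = -5 - ⅙ = -31/6 ≈ -5.1667)
f(R) = -31*R²/6
(f(1/(-6 - 1*5)) - 139)*(-118) = (-31/(6*(-6 - 1*5)²) - 139)*(-118) = (-31/(6*(-6 - 5)²) - 139)*(-118) = (-31*(1/(-11))²/6 - 139)*(-118) = (-31*(-1/11)²/6 - 139)*(-118) = (-31/6*1/121 - 139)*(-118) = (-31/726 - 139)*(-118) = -100945/726*(-118) = 5955755/363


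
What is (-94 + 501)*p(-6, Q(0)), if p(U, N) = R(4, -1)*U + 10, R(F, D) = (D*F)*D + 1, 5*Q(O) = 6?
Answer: -8140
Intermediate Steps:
Q(O) = 6/5 (Q(O) = (⅕)*6 = 6/5)
R(F, D) = 1 + F*D² (R(F, D) = F*D² + 1 = 1 + F*D²)
p(U, N) = 10 + 5*U (p(U, N) = (1 + 4*(-1)²)*U + 10 = (1 + 4*1)*U + 10 = (1 + 4)*U + 10 = 5*U + 10 = 10 + 5*U)
(-94 + 501)*p(-6, Q(0)) = (-94 + 501)*(10 + 5*(-6)) = 407*(10 - 30) = 407*(-20) = -8140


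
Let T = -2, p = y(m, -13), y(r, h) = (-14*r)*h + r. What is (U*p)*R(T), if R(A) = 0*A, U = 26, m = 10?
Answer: 0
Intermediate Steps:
y(r, h) = r - 14*h*r (y(r, h) = -14*h*r + r = r - 14*h*r)
p = 1830 (p = 10*(1 - 14*(-13)) = 10*(1 + 182) = 10*183 = 1830)
R(A) = 0
(U*p)*R(T) = (26*1830)*0 = 47580*0 = 0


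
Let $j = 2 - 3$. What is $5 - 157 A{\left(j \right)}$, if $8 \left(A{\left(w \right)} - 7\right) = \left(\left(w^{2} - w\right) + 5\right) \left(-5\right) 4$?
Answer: $\frac{3307}{2} \approx 1653.5$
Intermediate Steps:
$j = -1$
$A{\left(w \right)} = - \frac{11}{2} - \frac{5 w^{2}}{2} + \frac{5 w}{2}$ ($A{\left(w \right)} = 7 + \frac{\left(\left(w^{2} - w\right) + 5\right) \left(-5\right) 4}{8} = 7 + \frac{\left(5 + w^{2} - w\right) \left(-5\right) 4}{8} = 7 + \frac{\left(-25 - 5 w^{2} + 5 w\right) 4}{8} = 7 + \frac{-100 - 20 w^{2} + 20 w}{8} = 7 - \left(\frac{25}{2} - \frac{5 w}{2} + \frac{5 w^{2}}{2}\right) = - \frac{11}{2} - \frac{5 w^{2}}{2} + \frac{5 w}{2}$)
$5 - 157 A{\left(j \right)} = 5 - 157 \left(- \frac{11}{2} - \frac{5 \left(-1\right)^{2}}{2} + \frac{5}{2} \left(-1\right)\right) = 5 - 157 \left(- \frac{11}{2} - \frac{5}{2} - \frac{5}{2}\right) = 5 - - \frac{3297}{2} = 5 + \frac{3297}{2} = \frac{3307}{2}$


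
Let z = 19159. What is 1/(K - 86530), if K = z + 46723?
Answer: -1/20648 ≈ -4.8431e-5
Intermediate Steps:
K = 65882 (K = 19159 + 46723 = 65882)
1/(K - 86530) = 1/(65882 - 86530) = 1/(-20648) = -1/20648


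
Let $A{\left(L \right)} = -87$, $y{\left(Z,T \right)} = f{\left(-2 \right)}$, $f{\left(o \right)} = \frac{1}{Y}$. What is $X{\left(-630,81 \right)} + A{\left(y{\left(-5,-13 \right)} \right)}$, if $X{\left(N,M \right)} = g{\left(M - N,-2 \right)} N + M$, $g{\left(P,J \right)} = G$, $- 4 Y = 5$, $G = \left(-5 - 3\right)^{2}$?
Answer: $-40326$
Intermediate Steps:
$G = 64$ ($G = \left(-8\right)^{2} = 64$)
$Y = - \frac{5}{4}$ ($Y = \left(- \frac{1}{4}\right) 5 = - \frac{5}{4} \approx -1.25$)
$f{\left(o \right)} = - \frac{4}{5}$ ($f{\left(o \right)} = \frac{1}{- \frac{5}{4}} = - \frac{4}{5}$)
$g{\left(P,J \right)} = 64$
$y{\left(Z,T \right)} = - \frac{4}{5}$
$X{\left(N,M \right)} = M + 64 N$ ($X{\left(N,M \right)} = 64 N + M = M + 64 N$)
$X{\left(-630,81 \right)} + A{\left(y{\left(-5,-13 \right)} \right)} = \left(81 + 64 \left(-630\right)\right) - 87 = \left(81 - 40320\right) - 87 = -40239 - 87 = -40326$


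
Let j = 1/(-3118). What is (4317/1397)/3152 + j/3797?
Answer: 25552379119/26065696084912 ≈ 0.00098031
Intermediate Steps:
j = -1/3118 ≈ -0.00032072
(4317/1397)/3152 + j/3797 = (4317/1397)/3152 - 1/3118/3797 = (4317*(1/1397))*(1/3152) - 1/3118*1/3797 = (4317/1397)*(1/3152) - 1/11839046 = 4317/4403344 - 1/11839046 = 25552379119/26065696084912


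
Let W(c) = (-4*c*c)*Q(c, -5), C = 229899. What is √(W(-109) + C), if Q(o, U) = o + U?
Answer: 3*√627515 ≈ 2376.5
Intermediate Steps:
Q(o, U) = U + o
W(c) = -4*c²*(-5 + c) (W(c) = (-4*c*c)*(-5 + c) = (-4*c²)*(-5 + c) = -4*c²*(-5 + c))
√(W(-109) + C) = √(4*(-109)²*(5 - 1*(-109)) + 229899) = √(4*11881*(5 + 109) + 229899) = √(4*11881*114 + 229899) = √(5417736 + 229899) = √5647635 = 3*√627515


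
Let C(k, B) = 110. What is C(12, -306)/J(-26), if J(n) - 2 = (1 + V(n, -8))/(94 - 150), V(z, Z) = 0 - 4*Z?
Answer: 6160/79 ≈ 77.975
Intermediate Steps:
V(z, Z) = -4*Z
J(n) = 79/56 (J(n) = 2 + (1 - 4*(-8))/(94 - 150) = 2 + (1 + 32)/(-56) = 2 + 33*(-1/56) = 2 - 33/56 = 79/56)
C(12, -306)/J(-26) = 110/(79/56) = 110*(56/79) = 6160/79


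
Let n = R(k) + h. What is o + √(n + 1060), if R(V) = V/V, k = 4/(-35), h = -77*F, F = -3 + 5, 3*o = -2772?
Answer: -924 + √907 ≈ -893.88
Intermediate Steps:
o = -924 (o = (⅓)*(-2772) = -924)
F = 2
h = -154 (h = -77*2 = -154)
k = -4/35 (k = 4*(-1/35) = -4/35 ≈ -0.11429)
R(V) = 1
n = -153 (n = 1 - 154 = -153)
o + √(n + 1060) = -924 + √(-153 + 1060) = -924 + √907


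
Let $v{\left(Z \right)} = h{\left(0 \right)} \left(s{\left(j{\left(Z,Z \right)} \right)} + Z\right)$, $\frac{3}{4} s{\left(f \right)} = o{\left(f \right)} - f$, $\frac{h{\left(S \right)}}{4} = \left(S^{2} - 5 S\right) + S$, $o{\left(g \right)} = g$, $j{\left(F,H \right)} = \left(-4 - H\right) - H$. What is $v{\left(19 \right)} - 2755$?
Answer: $-2755$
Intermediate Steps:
$j{\left(F,H \right)} = -4 - 2 H$
$h{\left(S \right)} = - 16 S + 4 S^{2}$ ($h{\left(S \right)} = 4 \left(\left(S^{2} - 5 S\right) + S\right) = 4 \left(S^{2} - 4 S\right) = - 16 S + 4 S^{2}$)
$s{\left(f \right)} = 0$ ($s{\left(f \right)} = \frac{4 \left(f - f\right)}{3} = \frac{4}{3} \cdot 0 = 0$)
$v{\left(Z \right)} = 0$ ($v{\left(Z \right)} = 4 \cdot 0 \left(-4 + 0\right) \left(0 + Z\right) = 4 \cdot 0 \left(-4\right) Z = 0 Z = 0$)
$v{\left(19 \right)} - 2755 = 0 - 2755 = -2755$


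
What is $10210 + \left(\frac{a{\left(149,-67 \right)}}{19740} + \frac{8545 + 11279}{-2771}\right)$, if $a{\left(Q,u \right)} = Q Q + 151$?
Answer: $\frac{139538228758}{13674885} \approx 10204.0$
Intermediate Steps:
$a{\left(Q,u \right)} = 151 + Q^{2}$ ($a{\left(Q,u \right)} = Q^{2} + 151 = 151 + Q^{2}$)
$10210 + \left(\frac{a{\left(149,-67 \right)}}{19740} + \frac{8545 + 11279}{-2771}\right) = 10210 + \left(\frac{151 + 149^{2}}{19740} + \frac{8545 + 11279}{-2771}\right) = 10210 + \left(\left(151 + 22201\right) \frac{1}{19740} + 19824 \left(- \frac{1}{2771}\right)\right) = 10210 + \left(22352 \cdot \frac{1}{19740} - \frac{19824}{2771}\right) = 10210 + \left(\frac{5588}{4935} - \frac{19824}{2771}\right) = 10210 - \frac{82347092}{13674885} = \frac{139538228758}{13674885}$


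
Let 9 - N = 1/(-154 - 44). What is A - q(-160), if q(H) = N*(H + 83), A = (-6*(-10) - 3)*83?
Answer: 97639/18 ≈ 5424.4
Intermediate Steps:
N = 1783/198 (N = 9 - 1/(-154 - 44) = 9 - 1/(-198) = 9 - 1*(-1/198) = 9 + 1/198 = 1783/198 ≈ 9.0051)
A = 4731 (A = (60 - 3)*83 = 57*83 = 4731)
q(H) = 147989/198 + 1783*H/198 (q(H) = 1783*(H + 83)/198 = 1783*(83 + H)/198 = 147989/198 + 1783*H/198)
A - q(-160) = 4731 - (147989/198 + (1783/198)*(-160)) = 4731 - (147989/198 - 142640/99) = 4731 - 1*(-12481/18) = 4731 + 12481/18 = 97639/18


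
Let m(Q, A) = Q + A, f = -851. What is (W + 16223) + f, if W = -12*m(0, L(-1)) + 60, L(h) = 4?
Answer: 15384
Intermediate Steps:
m(Q, A) = A + Q
W = 12 (W = -12*(4 + 0) + 60 = -12*4 + 60 = -48 + 60 = 12)
(W + 16223) + f = (12 + 16223) - 851 = 16235 - 851 = 15384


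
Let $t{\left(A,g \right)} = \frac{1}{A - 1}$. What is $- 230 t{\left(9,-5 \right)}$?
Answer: $- \frac{115}{4} \approx -28.75$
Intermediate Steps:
$t{\left(A,g \right)} = \frac{1}{-1 + A}$
$- 230 t{\left(9,-5 \right)} = - \frac{230}{-1 + 9} = - \frac{230}{8} = \left(-230\right) \frac{1}{8} = - \frac{115}{4}$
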